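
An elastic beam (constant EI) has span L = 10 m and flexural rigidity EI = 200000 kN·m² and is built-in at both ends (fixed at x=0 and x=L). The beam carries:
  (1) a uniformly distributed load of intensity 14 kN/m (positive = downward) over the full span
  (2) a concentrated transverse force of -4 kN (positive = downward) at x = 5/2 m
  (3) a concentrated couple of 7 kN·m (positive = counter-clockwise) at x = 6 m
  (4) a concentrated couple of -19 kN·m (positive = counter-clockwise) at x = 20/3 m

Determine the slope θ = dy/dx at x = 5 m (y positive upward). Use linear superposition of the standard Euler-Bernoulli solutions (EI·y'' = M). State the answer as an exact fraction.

Load 1 — uniform load w=14 kN/m over full span:
  θ_1 = -wx(L-x)(L-2x)/(12EI) = -14·5·(10-5)·(10-2·5)/(12·200000) = 0 rad
Load 2 — point force P=-4 kN at a=5/2 m (b=L-a=15/2):
  θ_2 = Pa²(L-x)(2bL-(3b+a)(L-x))/(2L³EI)  [x>a] = (-4)·(5/2)²·(10-5)·(2·(15/2)·10-(3·(15/2)+(5/2))·(10-5))/(2·10³·200000) = -1/128000 rad
Load 3 — applied couple M₀=7 kN·m at a=6 m (b=L-a=4):
  θ_3 = (R_Ax²/2 - M_Ax)/EI  [x≤a] with R_A=126/125, M_A=56/25 = ((126/125)·5²/2 - (56/25)·5)/200000 = 7/1000000 rad
Load 4 — applied couple M₀=-19 kN·m at a=20/3 m (b=L-a=10/3):
  θ_4 = (R_Ax²/2 - M_Ax)/EI  [x≤a] with R_A=-38/15, M_A=-19/3 = ((-38/15)·5²/2 - (-19/3)·5)/200000 = 0 rad
Superposition: θ = Σ θ_i = -13/16000000 rad ≈ -0.000001 rad

θ(5) = -13/16000000 rad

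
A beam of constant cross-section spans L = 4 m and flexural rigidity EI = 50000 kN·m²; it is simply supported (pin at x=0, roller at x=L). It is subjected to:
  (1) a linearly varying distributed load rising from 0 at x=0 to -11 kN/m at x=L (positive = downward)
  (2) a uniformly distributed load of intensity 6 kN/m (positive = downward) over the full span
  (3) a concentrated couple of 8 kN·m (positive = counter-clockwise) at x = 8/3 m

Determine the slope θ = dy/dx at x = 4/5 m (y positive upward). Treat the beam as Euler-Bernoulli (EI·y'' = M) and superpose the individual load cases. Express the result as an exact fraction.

Load 1 — triangular load w₀=-11 kN/m (0→w₀ over full span):
  θ_1 = -w₀(7L⁴-30L²x²+15x⁴)/(360LEI) = -(-11)·(7·4⁴-30·4²·(4/5)²+15·(4/5)⁴)/(360·4·50000) = 4004/17578125 rad
Load 2 — uniform load w=6 kN/m over full span:
  θ_2 = -w(L³-6Lx²+4x³)/(24EI) = -6·(4³-6·4·(4/5)²+4·(4/5)³)/(24·50000) = -99/390625 rad
Load 3 — applied couple M₀=8 kN·m at a=8/3 m (b=L-a=4/3):
  θ_3 = (M₀x²/(2L)+C₁)/EI  [x≤a] with C₁=M₀(3b²-L²)/(6L)=-32/9 = (8·(4/5)²/(2·4)+(-32/9))/50000 = -41/703125 rad
Superposition: θ = Σ θ_i = -164/1953125 rad ≈ -0.000084 rad

θ(4/5) = -164/1953125 rad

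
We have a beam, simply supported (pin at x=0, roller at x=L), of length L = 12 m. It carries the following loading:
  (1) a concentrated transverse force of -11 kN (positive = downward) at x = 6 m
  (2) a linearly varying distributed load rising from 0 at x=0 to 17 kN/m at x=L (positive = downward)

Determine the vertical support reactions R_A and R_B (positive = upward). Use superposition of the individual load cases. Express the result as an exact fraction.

R_A = 57/2 kN, R_B = 125/2 kN

Load 1 — point force P=-11 kN at a=6 m (b=L-a=6):
  R_A = Pb/L = (-11)·6/12 = -11/2 kN
  R_B = Pa/L = (-11)·6/12 = -11/2 kN
Load 2 — triangular load w₀=17 kN/m (0→w₀ over full span):
  R_A = w₀L/6 = 17·12/6 = 34 kN
  R_B = w₀L/3 = 17·12/3 = 68 kN
Superposition: R_A = 57/2 kN, R_B = 125/2 kN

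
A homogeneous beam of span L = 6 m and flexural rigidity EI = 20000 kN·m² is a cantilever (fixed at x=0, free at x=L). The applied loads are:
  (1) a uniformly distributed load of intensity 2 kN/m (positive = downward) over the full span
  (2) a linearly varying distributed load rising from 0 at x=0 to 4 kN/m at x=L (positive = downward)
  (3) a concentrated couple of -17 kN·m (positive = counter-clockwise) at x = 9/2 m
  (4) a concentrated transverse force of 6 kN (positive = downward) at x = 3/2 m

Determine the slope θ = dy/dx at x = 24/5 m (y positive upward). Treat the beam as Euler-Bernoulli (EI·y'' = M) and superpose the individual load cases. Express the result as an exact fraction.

θ(24/5) = -653949/50000000 rad

Load 1 — uniform load w=2 kN/m over full span:
  θ_1 = -wx(x²-3Lx+3L²)/(6EI) = -2·(24/5)·((24/5)²-3·6·(24/5)+3·6²)/(6·20000) = -279/78125 rad
Load 2 — triangular load w₀=4 kN/m (0→w₀ over full span):
  θ_2 = (w₀Lx²/4-w₀L²x/3-w₀x⁴/(24L))/EI = (4·6·(24/5)²/4-4·6²·(24/5)/3-4·(24/5)⁴/(24·6))/20000 = -2088/390625 rad
Load 3 — applied couple M₀=-17 kN·m at a=9/2 m (b=L-a=3/2):
  θ_3 = M₀a/EI  [x>a] = (-17)·(9/2)/20000 = -153/40000 rad
Load 4 — point force P=6 kN at a=3/2 m (b=L-a=9/2):
  θ_4 = -Pa²/(2EI)  [x>a] = -6·(3/2)²/(2·20000) = -27/80000 rad
Superposition: θ = Σ θ_i = -653949/50000000 rad ≈ -0.013079 rad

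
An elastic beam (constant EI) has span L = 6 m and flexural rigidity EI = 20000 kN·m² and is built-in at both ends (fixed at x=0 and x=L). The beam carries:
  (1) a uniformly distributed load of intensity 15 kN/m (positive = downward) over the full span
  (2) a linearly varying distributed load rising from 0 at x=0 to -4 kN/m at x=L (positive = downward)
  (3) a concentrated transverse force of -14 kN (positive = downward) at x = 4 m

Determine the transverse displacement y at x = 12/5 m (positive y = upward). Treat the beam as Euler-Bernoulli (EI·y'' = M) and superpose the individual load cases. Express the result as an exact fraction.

y(12/5) = -182383/117187500 m

Load 1 — uniform load w=15 kN/m over full span:
  y_1 = -wx²(L-x)²/(24EI) = -15·(12/5)²·(6-(12/5))²/(24·20000) = -729/312500 m
Load 2 — triangular load w₀=-4 kN/m (0→w₀ over full span):
  y_2 = -w₀x²(L-x)²(x+2L)/(120LEI) = -(-4)·(12/5)²·(6-(12/5))²·((12/5)+2·6)/(120·6·20000) = 2916/9765625 m
Load 3 — point force P=-14 kN at a=4 m (b=L-a=2):
  y_3 = -Pb²x²(3aL-(3a+b)x)/(6L³EI)  [x≤a] = -(-14)·2²·(12/5)²·(3·4·6-(3·4+2)·(12/5))/(6·6³·20000) = 112/234375 m
Superposition: y = Σ y_i = -182383/117187500 m ≈ -0.001556 m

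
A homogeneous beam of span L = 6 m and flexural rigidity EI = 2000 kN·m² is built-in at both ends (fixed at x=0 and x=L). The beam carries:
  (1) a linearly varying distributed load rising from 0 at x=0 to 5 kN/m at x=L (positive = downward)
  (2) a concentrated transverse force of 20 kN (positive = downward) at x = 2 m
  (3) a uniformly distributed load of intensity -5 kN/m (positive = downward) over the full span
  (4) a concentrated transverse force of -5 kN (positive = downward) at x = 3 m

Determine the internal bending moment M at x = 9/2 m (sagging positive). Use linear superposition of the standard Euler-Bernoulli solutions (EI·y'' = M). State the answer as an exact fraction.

M(9/2) = -401/288 kN·m

Load 1 — triangular load w₀=5 kN/m (0→w₀ over full span):
  M_1 = 3w₀Lx/20 - w₀L²/30 - w₀x³/(6L) = 3·5·6·(9/2)/20 - 5·6²/30 - 5·(9/2)³/(6·6) = 51/32 kN·m
Load 2 — point force P=20 kN at a=2 m (b=L-a=4):
  M_2 = Pa²(a+3b)(L-x)/L³ - Pa²b/L²  [x>a] = 20·2²·(2+3·4)·(6-(9/2))/6³ - 20·2²·4/6² = -10/9 kN·m
Load 3 — uniform load w=-5 kN/m over full span:
  M_3 = wLx/2 - wL²/12 - wx²/2 = (-5)·6·(9/2)/2 - (-5)·6²/12 - (-5)·(9/2)²/2 = -15/8 kN·m
Load 4 — point force P=-5 kN at a=3 m (b=L-a=3):
  M_4 = Pa²(a+3b)(L-x)/L³ - Pa²b/L²  [x>a] = (-5)·3²·(3+3·3)·(6-(9/2))/6³ - (-5)·3²·3/6² = 0 kN·m
Superposition: M = Σ M_i = -401/288 kN·m ≈ -1.392361 kN·m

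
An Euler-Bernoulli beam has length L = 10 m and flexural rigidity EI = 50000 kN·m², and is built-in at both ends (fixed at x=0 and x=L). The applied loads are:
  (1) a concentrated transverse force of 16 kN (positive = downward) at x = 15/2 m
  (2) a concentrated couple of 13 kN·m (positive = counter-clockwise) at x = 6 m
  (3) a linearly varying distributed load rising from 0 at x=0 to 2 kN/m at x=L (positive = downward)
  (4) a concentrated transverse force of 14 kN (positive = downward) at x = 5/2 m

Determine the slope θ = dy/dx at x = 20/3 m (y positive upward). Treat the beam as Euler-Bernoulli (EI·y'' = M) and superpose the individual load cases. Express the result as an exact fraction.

θ(20/3) = 63761/121500000 rad

Load 1 — point force P=16 kN at a=15/2 m (b=L-a=5/2):
  θ_1 = -Pb²x(2aL-(3a+b)x)/(2L³EI)  [x≤a] = -16·(5/2)²·(20/3)·(2·(15/2)·10-(3·(15/2)+(5/2))·(20/3))/(2·10³·50000) = 1/9000 rad
Load 2 — applied couple M₀=13 kN·m at a=6 m (b=L-a=4):
  θ_2 = (R_Ax²/2 - M_Ax - M₀(x-a))/EI  [x>a] with R_A=234/125, M_A=104/25 = ((234/125)·(20/3)²/2 - (104/25)·(20/3) - 13·((20/3)-6))/50000 = 13/125000 rad
Load 3 — triangular load w₀=2 kN/m (0→w₀ over full span):
  θ_3 = -w₀(2x(L-x)(L-2x)(x+2L)+x²(L-x)²)/(120LEI) = -2·(2·(20/3)·(10-(20/3))·(10-2·(20/3))·((20/3)+2·10)+(20/3)²·(10-(20/3))²)/(120·10·50000) = 7/60750 rad
Load 4 — point force P=14 kN at a=5/2 m (b=L-a=15/2):
  θ_4 = Pa²(L-x)(2bL-(3b+a)(L-x))/(2L³EI)  [x>a] = 14·(5/2)²·(10-(20/3))·(2·(15/2)·10-(3·(15/2)+(5/2))·(10-(20/3)))/(2·10³·50000) = 7/36000 rad
Superposition: θ = Σ θ_i = 63761/121500000 rad ≈ 0.000525 rad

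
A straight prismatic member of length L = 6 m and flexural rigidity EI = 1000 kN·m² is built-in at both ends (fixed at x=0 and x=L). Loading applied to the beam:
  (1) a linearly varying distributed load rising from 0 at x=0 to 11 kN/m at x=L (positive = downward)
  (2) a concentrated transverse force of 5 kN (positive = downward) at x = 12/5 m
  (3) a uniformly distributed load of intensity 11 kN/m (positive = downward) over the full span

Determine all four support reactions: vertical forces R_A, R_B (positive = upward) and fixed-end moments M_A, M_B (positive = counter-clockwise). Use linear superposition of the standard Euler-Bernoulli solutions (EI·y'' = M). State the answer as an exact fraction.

R_A = 2307/50 kN, M_A = 1263/25 kN·m, R_B = 2893/50 kN, M_B = -1392/25 kN·m

Load 1 — triangular load w₀=11 kN/m (0→w₀ over full span):
  R_A = 3w₀L/20 = 3·11·6/20 = 99/10 kN
  M_A = w₀L²/30 = 11·6²/30 = 66/5 kN·m
  R_B = 7w₀L/20 = 7·11·6/20 = 231/10 kN
  M_B = -w₀L²/20 = -11·6²/20 = -99/5 kN·m
Load 2 — point force P=5 kN at a=12/5 m (b=L-a=18/5):
  R_A = Pb²(3a+b)/L³ = 5·(18/5)²·(3·(12/5)+(18/5))/6³ = 81/25 kN
  M_A = Pab²/L² = 5·(12/5)·(18/5)²/6² = 108/25 kN·m
  R_B = Pa²(a+3b)/L³ = 5·(12/5)²·((12/5)+3·(18/5))/6³ = 44/25 kN
  M_B = -Pa²b/L² = -5·(12/5)²·(18/5)/6² = -72/25 kN·m
Load 3 — uniform load w=11 kN/m over full span:
  R_A = wL/2 = 11·6/2 = 33 kN
  M_A = wL²/12 = 11·6²/12 = 33 kN·m
  R_B = wL/2 = 11·6/2 = 33 kN
  M_B = -wL²/12 = -11·6²/12 = -33 kN·m
Superposition: R_A = 2307/50 kN, M_A = 1263/25 kN·m, R_B = 2893/50 kN, M_B = -1392/25 kN·m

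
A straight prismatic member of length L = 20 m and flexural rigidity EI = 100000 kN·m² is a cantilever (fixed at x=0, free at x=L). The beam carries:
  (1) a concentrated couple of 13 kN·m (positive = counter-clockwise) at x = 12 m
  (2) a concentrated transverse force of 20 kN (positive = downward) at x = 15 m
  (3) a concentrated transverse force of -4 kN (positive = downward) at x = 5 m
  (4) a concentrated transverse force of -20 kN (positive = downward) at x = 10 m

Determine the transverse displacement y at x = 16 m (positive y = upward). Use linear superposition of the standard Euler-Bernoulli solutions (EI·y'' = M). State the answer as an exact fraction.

y(16) = -1471/15000 m

Load 1 — applied couple M₀=13 kN·m at a=12 m (b=L-a=8):
  y_1 = M₀a(2x-a)/(2EI)  [x>a] = 13·12·(2·16-12)/(2·100000) = 39/2500 m
Load 2 — point force P=20 kN at a=15 m (b=L-a=5):
  y_2 = -Pa²(3x-a)/(6EI)  [x>a] = -20·15²·(3·16-15)/(6·100000) = -99/400 m
Load 3 — point force P=-4 kN at a=5 m (b=L-a=15):
  y_3 = -Pa²(3x-a)/(6EI)  [x>a] = -(-4)·5²·(3·16-5)/(6·100000) = 43/6000 m
Load 4 — point force P=-20 kN at a=10 m (b=L-a=10):
  y_4 = -Pa²(3x-a)/(6EI)  [x>a] = -(-20)·10²·(3·16-10)/(6·100000) = 19/150 m
Superposition: y = Σ y_i = -1471/15000 m ≈ -0.098067 m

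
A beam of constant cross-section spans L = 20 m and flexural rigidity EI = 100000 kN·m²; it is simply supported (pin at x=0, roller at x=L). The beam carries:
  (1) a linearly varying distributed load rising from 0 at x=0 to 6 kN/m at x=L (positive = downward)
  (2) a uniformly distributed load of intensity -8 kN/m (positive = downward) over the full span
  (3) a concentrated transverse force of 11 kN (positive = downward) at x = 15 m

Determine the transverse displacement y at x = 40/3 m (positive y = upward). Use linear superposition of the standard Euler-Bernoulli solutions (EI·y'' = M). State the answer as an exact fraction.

y(40/3) = 4979/64800 m

Load 1 — triangular load w₀=6 kN/m (0→w₀ over full span):
  y_1 = -w₀x(7L⁴-10L²x²+3x⁴)/(360LEI) = -6·(40/3)·(7·20⁴-10·20²·(40/3)²+3·(40/3)⁴)/(360·20·100000) = -68/1215 m
Load 2 — uniform load w=-8 kN/m over full span:
  y_2 = -wx(L³-2Lx²+x³)/(24EI) = -(-8)·(40/3)·(20³-2·20·(40/3)²+(40/3)³)/(24·100000) = 176/1215 m
Load 3 — point force P=11 kN at a=15 m (b=L-a=5):
  y_3 = -Pbx(L²-b²-x²)/(6LEI)  [x≤a] = -11·5·(40/3)·(20²-5²-(40/3)²)/(6·20·100000) = -781/64800 m
Superposition: y = Σ y_i = 4979/64800 m ≈ 0.076836 m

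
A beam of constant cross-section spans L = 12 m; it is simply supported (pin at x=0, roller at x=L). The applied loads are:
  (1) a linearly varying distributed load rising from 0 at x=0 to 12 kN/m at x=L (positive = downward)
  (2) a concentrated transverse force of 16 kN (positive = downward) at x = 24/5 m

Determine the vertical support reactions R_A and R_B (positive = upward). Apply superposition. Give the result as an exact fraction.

R_A = 168/5 kN, R_B = 272/5 kN

Load 1 — triangular load w₀=12 kN/m (0→w₀ over full span):
  R_A = w₀L/6 = 12·12/6 = 24 kN
  R_B = w₀L/3 = 12·12/3 = 48 kN
Load 2 — point force P=16 kN at a=24/5 m (b=L-a=36/5):
  R_A = Pb/L = 16·(36/5)/12 = 48/5 kN
  R_B = Pa/L = 16·(24/5)/12 = 32/5 kN
Superposition: R_A = 168/5 kN, R_B = 272/5 kN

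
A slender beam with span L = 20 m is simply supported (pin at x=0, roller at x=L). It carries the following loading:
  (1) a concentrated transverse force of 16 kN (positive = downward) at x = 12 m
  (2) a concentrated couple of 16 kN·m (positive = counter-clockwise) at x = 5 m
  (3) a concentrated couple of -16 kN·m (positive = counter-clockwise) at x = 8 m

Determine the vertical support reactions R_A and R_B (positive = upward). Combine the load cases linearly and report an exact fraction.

R_A = 32/5 kN, R_B = 48/5 kN

Load 1 — point force P=16 kN at a=12 m (b=L-a=8):
  R_A = Pb/L = 16·8/20 = 32/5 kN
  R_B = Pa/L = 16·12/20 = 48/5 kN
Load 2 — applied couple M₀=16 kN·m at a=5 m (b=L-a=15):
  R_A = M₀/L = 16/20 = 4/5 kN
  R_B = -M₀/L = -16/20 = -4/5 kN
Load 3 — applied couple M₀=-16 kN·m at a=8 m (b=L-a=12):
  R_A = M₀/L = (-16)/20 = -4/5 kN
  R_B = -M₀/L = -(-16)/20 = 4/5 kN
Superposition: R_A = 32/5 kN, R_B = 48/5 kN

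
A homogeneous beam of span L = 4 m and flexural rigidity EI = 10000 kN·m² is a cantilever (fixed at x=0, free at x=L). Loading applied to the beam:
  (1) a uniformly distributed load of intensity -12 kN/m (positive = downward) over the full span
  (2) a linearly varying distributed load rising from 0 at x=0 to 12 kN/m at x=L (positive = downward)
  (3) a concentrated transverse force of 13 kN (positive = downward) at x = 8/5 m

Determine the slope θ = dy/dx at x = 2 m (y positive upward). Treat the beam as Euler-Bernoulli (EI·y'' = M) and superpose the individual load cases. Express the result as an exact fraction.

Load 1 — uniform load w=-12 kN/m over full span:
  θ_1 = -wx(x²-3Lx+3L²)/(6EI) = -(-12)·2·(2²-3·4·2+3·4²)/(6·10000) = 7/625 rad
Load 2 — triangular load w₀=12 kN/m (0→w₀ over full span):
  θ_2 = (w₀Lx²/4-w₀L²x/3-w₀x⁴/(24L))/EI = (12·4·2²/4-12·4²·2/3-12·2⁴/(24·4))/10000 = -41/5000 rad
Load 3 — point force P=13 kN at a=8/5 m (b=L-a=12/5):
  θ_3 = -Pa²/(2EI)  [x>a] = -13·(8/5)²/(2·10000) = -26/15625 rad
Superposition: θ = Σ θ_i = 167/125000 rad ≈ 0.001336 rad

θ(2) = 167/125000 rad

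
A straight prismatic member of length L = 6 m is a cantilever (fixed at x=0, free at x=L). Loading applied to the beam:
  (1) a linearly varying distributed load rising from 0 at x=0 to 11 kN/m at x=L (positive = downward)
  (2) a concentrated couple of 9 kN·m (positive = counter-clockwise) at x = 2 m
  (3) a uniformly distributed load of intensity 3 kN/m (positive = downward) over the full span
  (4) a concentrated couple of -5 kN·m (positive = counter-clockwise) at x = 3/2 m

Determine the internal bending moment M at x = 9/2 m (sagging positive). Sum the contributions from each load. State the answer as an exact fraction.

M(9/2) = -471/32 kN·m

Load 1 — triangular load w₀=11 kN/m (0→w₀ over full span):
  M_1 = w₀Lx/2 - w₀L²/3 - w₀x³/(6L) = 11·6·(9/2)/2 - 11·6²/3 - 11·(9/2)³/(6·6) = -363/32 kN·m
Load 2 — applied couple M₀=9 kN·m at a=2 m (b=L-a=4):
  M_2 = 0  [x>a] = 0 kN·m
Load 3 — uniform load w=3 kN/m over full span:
  M_3 = -w(L-x)²/2 = -3·(6-(9/2))²/2 = -27/8 kN·m
Load 4 — applied couple M₀=-5 kN·m at a=3/2 m (b=L-a=9/2):
  M_4 = 0  [x>a] = 0 kN·m
Superposition: M = Σ M_i = -471/32 kN·m ≈ -14.718750 kN·m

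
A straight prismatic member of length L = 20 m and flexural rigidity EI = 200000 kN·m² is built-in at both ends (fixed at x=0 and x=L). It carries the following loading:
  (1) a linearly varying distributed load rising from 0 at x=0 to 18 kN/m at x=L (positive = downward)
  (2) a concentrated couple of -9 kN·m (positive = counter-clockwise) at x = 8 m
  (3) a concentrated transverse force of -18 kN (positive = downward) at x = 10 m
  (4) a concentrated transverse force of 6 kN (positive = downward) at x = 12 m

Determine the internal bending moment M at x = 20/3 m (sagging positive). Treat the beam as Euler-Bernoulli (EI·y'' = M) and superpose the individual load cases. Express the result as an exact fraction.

Load 1 — triangular load w₀=18 kN/m (0→w₀ over full span):
  M_1 = 3w₀Lx/20 - w₀L²/30 - w₀x³/(6L) = 3·18·20·(20/3)/20 - 18·20²/30 - 18·(20/3)³/(6·20) = 680/9 kN·m
Load 2 — applied couple M₀=-9 kN·m at a=8 m (b=L-a=12):
  M_2 = R_Ax - M_A  [x≤a] with R_A=-81/125, M_A=-27/25 = (-81/125)·(20/3) - (-27/25) = -81/25 kN·m
Load 3 — point force P=-18 kN at a=10 m (b=L-a=10):
  M_3 = Pb²(3a+b)x/L³ - Pab²/L²  [x≤a] = (-18)·10²·(3·10+10)·(20/3)/20³ - (-18)·10·10²/20² = -15 kN·m
Load 4 — point force P=6 kN at a=12 m (b=L-a=8):
  M_4 = Pb²(3a+b)x/L³ - Pab²/L²  [x≤a] = 6·8²·(3·12+8)·(20/3)/20³ - 6·12·8²/20² = 64/25 kN·m
Superposition: M = Σ M_i = 13472/225 kN·m ≈ 59.875556 kN·m

M(20/3) = 13472/225 kN·m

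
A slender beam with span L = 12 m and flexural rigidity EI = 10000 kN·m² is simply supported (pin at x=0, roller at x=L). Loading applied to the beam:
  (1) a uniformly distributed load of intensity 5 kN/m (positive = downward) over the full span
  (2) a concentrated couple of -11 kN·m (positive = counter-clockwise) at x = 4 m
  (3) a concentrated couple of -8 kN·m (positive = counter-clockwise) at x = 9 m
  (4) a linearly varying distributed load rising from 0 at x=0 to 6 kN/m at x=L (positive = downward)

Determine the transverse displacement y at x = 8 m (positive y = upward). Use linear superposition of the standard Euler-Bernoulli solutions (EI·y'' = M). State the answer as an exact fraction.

Load 1 — uniform load w=5 kN/m over full span:
  y_1 = -wx(L³-2Lx²+x³)/(24EI) = -5·8·(12³-2·12·8²+8³)/(24·10000) = -44/375 m
Load 2 — applied couple M₀=-11 kN·m at a=4 m (b=L-a=8):
  y_2 = (M₀x³/(6L)-M₀(x-a)²/2+C₁x)/EI  [x>a] with C₁=M₀(3b²-L²)/(6L)=-22/3 = ((-11)·8³/(6·12)-(-11)·(8-4)²/2+(-22/3)·8)/10000 = -11/2250 m
Load 3 — applied couple M₀=-8 kN·m at a=9 m (b=L-a=3):
  y_3 = (M₀x³/(6L)+C₁x)/EI  [x≤a] with C₁=M₀(3b²-L²)/(6L)=13 = ((-8)·8³/(6·12)+13·8)/10000 = 53/11250 m
Load 4 — triangular load w₀=6 kN/m (0→w₀ over full span):
  y_4 = -w₀x(7L⁴-10L²x²+3x⁴)/(360LEI) = -6·8·(7·12⁴-10·12²·8²+3·8⁴)/(360·12·10000) = -136/1875 m
Superposition: y = Σ y_i = -1069/5625 m ≈ -0.190044 m

y(8) = -1069/5625 m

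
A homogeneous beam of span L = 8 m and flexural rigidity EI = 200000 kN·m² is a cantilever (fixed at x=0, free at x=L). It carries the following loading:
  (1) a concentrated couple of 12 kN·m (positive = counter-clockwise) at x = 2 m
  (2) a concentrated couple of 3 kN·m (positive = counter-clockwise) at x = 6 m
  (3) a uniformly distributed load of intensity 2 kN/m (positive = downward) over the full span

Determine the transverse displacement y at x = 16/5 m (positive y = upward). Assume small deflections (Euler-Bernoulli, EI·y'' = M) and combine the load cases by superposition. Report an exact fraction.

y(16/5) = -14131/15625000 m

Load 1 — applied couple M₀=12 kN·m at a=2 m (b=L-a=6):
  y_1 = M₀a(2x-a)/(2EI)  [x>a] = 12·2·(2·(16/5)-2)/(2·200000) = 33/125000 m
Load 2 — applied couple M₀=3 kN·m at a=6 m (b=L-a=2):
  y_2 = M₀x²/(2EI)  [x≤a] = 3·(16/5)²/(2·200000) = 6/78125 m
Load 3 — uniform load w=2 kN/m over full span:
  y_3 = -wx²(x²-4Lx+6L²)/(24EI) = -2·(16/5)²·((16/5)²-4·8·(16/5)+6·8²)/(24·200000) = -2432/1953125 m
Superposition: y = Σ y_i = -14131/15625000 m ≈ -0.000904 m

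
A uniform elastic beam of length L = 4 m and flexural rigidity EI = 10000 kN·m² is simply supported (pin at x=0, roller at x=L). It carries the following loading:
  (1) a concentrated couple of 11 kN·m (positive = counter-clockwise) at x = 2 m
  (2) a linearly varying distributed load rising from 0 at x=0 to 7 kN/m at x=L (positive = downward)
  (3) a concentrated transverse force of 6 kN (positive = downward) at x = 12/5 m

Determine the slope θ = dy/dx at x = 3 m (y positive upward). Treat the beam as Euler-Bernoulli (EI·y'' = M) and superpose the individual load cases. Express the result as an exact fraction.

Load 1 — applied couple M₀=11 kN·m at a=2 m (b=L-a=2):
  θ_1 = (M₀x²/(2L)-M₀(x-a)+C₁)/EI  [x>a] with C₁=M₀(3b²-L²)/(6L)=-11/6 = (11·3²/(2·4)-11·(3-2)+(-11/6))/10000 = -11/240000 rad
Load 2 — triangular load w₀=7 kN/m (0→w₀ over full span):
  θ_2 = -w₀(7L⁴-30L²x²+15x⁴)/(360LEI) = -7·(7·4⁴-30·4²·3²+15·3⁴)/(360·4·10000) = 9191/14400000 rad
Load 3 — point force P=6 kN at a=12/5 m (b=L-a=8/5):
  θ_3 = -Pa(2L²-6Lx+3x²+a²)/(6LEI)  [x>a] = -6·(12/5)·(2·4²-6·4·3+3·3²+(12/5)²)/(6·4·10000) = 543/1250000 rad
Superposition: θ = Σ θ_i = 369659/360000000 rad ≈ 0.001027 rad

θ(3) = 369659/360000000 rad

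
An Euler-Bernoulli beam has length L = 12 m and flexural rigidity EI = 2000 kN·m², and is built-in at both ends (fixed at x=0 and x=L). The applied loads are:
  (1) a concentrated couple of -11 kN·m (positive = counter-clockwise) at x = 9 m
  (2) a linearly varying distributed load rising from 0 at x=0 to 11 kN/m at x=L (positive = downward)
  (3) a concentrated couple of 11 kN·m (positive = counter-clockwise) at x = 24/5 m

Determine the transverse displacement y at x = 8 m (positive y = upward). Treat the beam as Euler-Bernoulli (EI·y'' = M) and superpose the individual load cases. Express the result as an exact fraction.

y(8) = -24101/225000 m

Load 1 — applied couple M₀=-11 kN·m at a=9 m (b=L-a=3):
  y_1 = (R_Ax³/6 - M_Ax²/2)/EI  [x≤a] with R_A=-33/32, M_A=-55/16 = ((-33/32)·8³/6 - (-55/16)·8²/2)/2000 = 11/1000 m
Load 2 — triangular load w₀=11 kN/m (0→w₀ over full span):
  y_2 = -w₀x²(L-x)²(x+2L)/(120LEI) = -11·8²·(12-8)²·(8+2·12)/(120·12·2000) = -704/5625 m
Load 3 — applied couple M₀=11 kN·m at a=24/5 m (b=L-a=36/5):
  y_3 = (R_Ax³/6 - M_Ax²/2 - M₀(x-a)²/2)/EI  [x>a] with R_A=33/25, M_A=33/25 = ((33/25)·8³/6 - (33/25)·8²/2 - 11·(8-(24/5))²/2)/2000 = 22/3125 m
Superposition: y = Σ y_i = -24101/225000 m ≈ -0.107116 m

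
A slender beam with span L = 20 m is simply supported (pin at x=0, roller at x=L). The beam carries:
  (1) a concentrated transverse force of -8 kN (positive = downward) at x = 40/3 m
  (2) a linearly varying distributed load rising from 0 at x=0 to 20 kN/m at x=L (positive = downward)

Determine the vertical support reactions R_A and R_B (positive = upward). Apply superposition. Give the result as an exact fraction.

R_A = 64 kN, R_B = 128 kN

Load 1 — point force P=-8 kN at a=40/3 m (b=L-a=20/3):
  R_A = Pb/L = (-8)·(20/3)/20 = -8/3 kN
  R_B = Pa/L = (-8)·(40/3)/20 = -16/3 kN
Load 2 — triangular load w₀=20 kN/m (0→w₀ over full span):
  R_A = w₀L/6 = 20·20/6 = 200/3 kN
  R_B = w₀L/3 = 20·20/3 = 400/3 kN
Superposition: R_A = 64 kN, R_B = 128 kN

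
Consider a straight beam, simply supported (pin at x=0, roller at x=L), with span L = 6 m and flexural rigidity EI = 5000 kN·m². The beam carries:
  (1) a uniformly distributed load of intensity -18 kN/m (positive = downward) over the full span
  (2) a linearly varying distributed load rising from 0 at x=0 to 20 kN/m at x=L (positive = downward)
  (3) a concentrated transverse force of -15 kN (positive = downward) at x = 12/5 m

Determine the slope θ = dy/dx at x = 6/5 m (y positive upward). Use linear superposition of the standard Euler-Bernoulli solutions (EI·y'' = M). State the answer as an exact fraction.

θ(6/5) = 2703/156250 rad

Load 1 — uniform load w=-18 kN/m over full span:
  θ_1 = -w(L³-6Lx²+4x³)/(24EI) = -(-18)·(6³-6·6·(6/5)²+4·(6/5)³)/(24·5000) = 8019/312500 rad
Load 2 — triangular load w₀=20 kN/m (0→w₀ over full span):
  θ_2 = -w₀(7L⁴-30L²x²+15x⁴)/(360LEI) = -20·(7·6⁴-30·6²·(6/5)²+15·(6/5)⁴)/(360·6·5000) = -1092/78125 rad
Load 3 — point force P=-15 kN at a=12/5 m (b=L-a=18/5):
  θ_3 = -Pb(L²-b²-3x²)/(6LEI)  [x≤a] = -(-15)·(18/5)·(6²-(18/5)²-3·(6/5)²)/(6·6·5000) = 351/62500 rad
Superposition: θ = Σ θ_i = 2703/156250 rad ≈ 0.017299 rad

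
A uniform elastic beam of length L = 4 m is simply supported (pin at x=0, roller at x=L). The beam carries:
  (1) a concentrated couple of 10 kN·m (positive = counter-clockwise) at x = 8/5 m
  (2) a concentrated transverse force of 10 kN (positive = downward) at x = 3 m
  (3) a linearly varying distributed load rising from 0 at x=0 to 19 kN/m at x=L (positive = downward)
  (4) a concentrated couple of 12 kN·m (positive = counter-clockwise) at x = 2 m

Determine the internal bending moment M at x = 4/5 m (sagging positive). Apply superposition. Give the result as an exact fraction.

Load 1 — applied couple M₀=10 kN·m at a=8/5 m (b=L-a=12/5):
  M_1 = M₀x/L  [x≤a] = 10·(4/5)/4 = 2 kN·m
Load 2 — point force P=10 kN at a=3 m (b=L-a=1):
  M_2 = Pbx/L  [x≤a] = 10·1·(4/5)/4 = 2 kN·m
Load 3 — triangular load w₀=19 kN/m (0→w₀ over full span):
  M_3 = w₀Lx/6 - w₀x³/(6L) = 19·4·(4/5)/6 - 19·(4/5)³/(6·4) = 1216/125 kN·m
Load 4 — applied couple M₀=12 kN·m at a=2 m (b=L-a=2):
  M_4 = M₀x/L  [x≤a] = 12·(4/5)/4 = 12/5 kN·m
Superposition: M = Σ M_i = 2016/125 kN·m ≈ 16.128000 kN·m

M(4/5) = 2016/125 kN·m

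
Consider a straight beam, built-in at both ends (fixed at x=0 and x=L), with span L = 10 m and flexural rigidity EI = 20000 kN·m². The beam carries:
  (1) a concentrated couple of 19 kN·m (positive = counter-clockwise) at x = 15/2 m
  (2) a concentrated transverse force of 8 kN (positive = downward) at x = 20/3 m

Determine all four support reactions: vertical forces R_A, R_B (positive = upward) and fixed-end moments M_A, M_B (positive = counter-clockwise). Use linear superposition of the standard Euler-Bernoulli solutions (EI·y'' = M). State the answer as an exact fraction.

Load 1 — applied couple M₀=19 kN·m at a=15/2 m (b=L-a=5/2):
  R_A = 6M₀ab/L³ = 6·19·(15/2)·(5/2)/10³ = 171/80 kN
  M_A = M₀b(2a-b)/L² = 19·(5/2)·(2·(15/2)-(5/2))/10² = 95/16 kN·m
  R_B = -6M₀ab/L³ = -6·19·(15/2)·(5/2)/10³ = -171/80 kN
  M_B = M₀a(2b-a)/L² = 19·(15/2)·(2·(5/2)-(15/2))/10² = -57/16 kN·m
Load 2 — point force P=8 kN at a=20/3 m (b=L-a=10/3):
  R_A = Pb²(3a+b)/L³ = 8·(10/3)²·(3·(20/3)+(10/3))/10³ = 56/27 kN
  M_A = Pab²/L² = 8·(20/3)·(10/3)²/10² = 160/27 kN·m
  R_B = Pa²(a+3b)/L³ = 8·(20/3)²·((20/3)+3·(10/3))/10³ = 160/27 kN
  M_B = -Pa²b/L² = -8·(20/3)²·(10/3)/10² = -320/27 kN·m
Superposition: R_A = 9097/2160 kN, M_A = 5125/432 kN·m, R_B = 8183/2160 kN, M_B = -6659/432 kN·m

R_A = 9097/2160 kN, M_A = 5125/432 kN·m, R_B = 8183/2160 kN, M_B = -6659/432 kN·m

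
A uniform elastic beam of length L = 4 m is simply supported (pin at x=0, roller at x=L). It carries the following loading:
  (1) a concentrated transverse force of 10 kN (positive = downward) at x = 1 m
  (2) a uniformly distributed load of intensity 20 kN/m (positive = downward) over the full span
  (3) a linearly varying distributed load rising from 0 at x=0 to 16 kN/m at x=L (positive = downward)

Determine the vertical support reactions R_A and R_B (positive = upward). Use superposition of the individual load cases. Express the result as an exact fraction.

Load 1 — point force P=10 kN at a=1 m (b=L-a=3):
  R_A = Pb/L = 10·3/4 = 15/2 kN
  R_B = Pa/L = 10·1/4 = 5/2 kN
Load 2 — uniform load w=20 kN/m over full span:
  R_A = wL/2 = 20·4/2 = 40 kN
  R_B = wL/2 = 20·4/2 = 40 kN
Load 3 — triangular load w₀=16 kN/m (0→w₀ over full span):
  R_A = w₀L/6 = 16·4/6 = 32/3 kN
  R_B = w₀L/3 = 16·4/3 = 64/3 kN
Superposition: R_A = 349/6 kN, R_B = 383/6 kN

R_A = 349/6 kN, R_B = 383/6 kN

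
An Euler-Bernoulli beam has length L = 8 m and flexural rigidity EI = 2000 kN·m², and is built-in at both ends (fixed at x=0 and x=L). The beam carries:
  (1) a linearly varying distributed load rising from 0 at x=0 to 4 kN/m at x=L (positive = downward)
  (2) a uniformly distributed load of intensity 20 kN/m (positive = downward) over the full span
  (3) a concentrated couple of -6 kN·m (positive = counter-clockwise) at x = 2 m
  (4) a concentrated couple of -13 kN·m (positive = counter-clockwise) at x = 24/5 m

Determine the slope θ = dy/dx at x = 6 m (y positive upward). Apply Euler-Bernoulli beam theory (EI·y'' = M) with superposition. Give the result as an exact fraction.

Load 1 — triangular load w₀=4 kN/m (0→w₀ over full span):
  θ_1 = -w₀(2x(L-x)(L-2x)(x+2L)+x²(L-x)²)/(120LEI) = -4·(2·6·(8-6)·(8-2·6)·(6+2·8)+6²·(8-6)²)/(120·8·2000) = 41/10000 rad
Load 2 — uniform load w=20 kN/m over full span:
  θ_2 = -wx(L-x)(L-2x)/(12EI) = -20·6·(8-6)·(8-2·6)/(12·2000) = 1/25 rad
Load 3 — applied couple M₀=-6 kN·m at a=2 m (b=L-a=6):
  θ_3 = (R_Ax²/2 - M_Ax - M₀(x-a))/EI  [x>a] with R_A=-27/32, M_A=9/8 = ((-27/32)·6²/2 - (9/8)·6 - (-6)·(6-2))/2000 = 33/32000 rad
Load 4 — applied couple M₀=-13 kN·m at a=24/5 m (b=L-a=16/5):
  θ_4 = (R_Ax²/2 - M_Ax - M₀(x-a))/EI  [x>a] with R_A=-117/50, M_A=-104/25 = ((-117/50)·6²/2 - (-104/25)·6 - (-13)·(6-(24/5)))/2000 = -39/50000 rad
Superposition: θ = Σ θ_i = 35481/800000 rad ≈ 0.044351 rad

θ(6) = 35481/800000 rad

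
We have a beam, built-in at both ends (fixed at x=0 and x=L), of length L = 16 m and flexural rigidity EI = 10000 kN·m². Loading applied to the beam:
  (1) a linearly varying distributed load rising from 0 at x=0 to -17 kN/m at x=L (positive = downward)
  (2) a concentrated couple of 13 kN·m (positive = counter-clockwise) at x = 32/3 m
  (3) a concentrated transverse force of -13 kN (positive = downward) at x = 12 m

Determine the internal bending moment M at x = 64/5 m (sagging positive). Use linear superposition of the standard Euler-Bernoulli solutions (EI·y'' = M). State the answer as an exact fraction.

M(64/5) = -22679/1500 kN·m

Load 1 — triangular load w₀=-17 kN/m (0→w₀ over full span):
  M_1 = 3w₀Lx/20 - w₀L²/30 - w₀x³/(6L) = 3·(-17)·16·(64/5)/20 - (-17)·16²/30 - (-17)·(64/5)³/(6·16) = -2176/375 kN·m
Load 2 — applied couple M₀=13 kN·m at a=32/3 m (b=L-a=16/3):
  M_2 = R_Ax - M_A - M₀  [x>a] with R_A=13/12, M_A=13/3 = (13/12)·(64/5) - (13/3) - 13 = -52/15 kN·m
Load 3 — point force P=-13 kN at a=12 m (b=L-a=4):
  M_3 = Pa²(a+3b)(L-x)/L³ - Pa²b/L²  [x>a] = (-13)·12²·(12+3·4)·(16-(64/5))/16³ - (-13)·12²·4/16² = -117/20 kN·m
Superposition: M = Σ M_i = -22679/1500 kN·m ≈ -15.119333 kN·m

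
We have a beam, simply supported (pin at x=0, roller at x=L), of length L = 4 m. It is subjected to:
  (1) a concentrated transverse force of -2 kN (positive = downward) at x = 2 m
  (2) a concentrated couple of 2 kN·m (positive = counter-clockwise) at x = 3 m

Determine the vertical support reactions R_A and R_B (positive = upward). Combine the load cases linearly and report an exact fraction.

R_A = -1/2 kN, R_B = -3/2 kN

Load 1 — point force P=-2 kN at a=2 m (b=L-a=2):
  R_A = Pb/L = (-2)·2/4 = -1 kN
  R_B = Pa/L = (-2)·2/4 = -1 kN
Load 2 — applied couple M₀=2 kN·m at a=3 m (b=L-a=1):
  R_A = M₀/L = 2/4 = 1/2 kN
  R_B = -M₀/L = -2/4 = -1/2 kN
Superposition: R_A = -1/2 kN, R_B = -3/2 kN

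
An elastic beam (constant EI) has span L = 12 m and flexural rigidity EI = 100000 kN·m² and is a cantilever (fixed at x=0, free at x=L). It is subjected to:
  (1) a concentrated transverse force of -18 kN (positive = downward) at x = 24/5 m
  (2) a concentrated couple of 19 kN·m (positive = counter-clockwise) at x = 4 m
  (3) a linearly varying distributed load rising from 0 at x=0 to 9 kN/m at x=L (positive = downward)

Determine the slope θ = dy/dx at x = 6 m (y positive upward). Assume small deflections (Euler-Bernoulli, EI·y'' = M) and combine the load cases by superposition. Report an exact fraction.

Load 1 — point force P=-18 kN at a=24/5 m (b=L-a=36/5):
  θ_1 = -Pa²/(2EI)  [x>a] = -(-18)·(24/5)²/(2·100000) = 162/78125 rad
Load 2 — applied couple M₀=19 kN·m at a=4 m (b=L-a=8):
  θ_2 = M₀a/EI  [x>a] = 19·4/100000 = 19/25000 rad
Load 3 — triangular load w₀=9 kN/m (0→w₀ over full span):
  θ_3 = (w₀Lx²/4-w₀L²x/3-w₀x⁴/(24L))/EI = (9·12·6²/4-9·12²·6/3-9·6⁴/(24·12))/100000 = -3321/200000 rad
Superposition: θ = Σ θ_i = -68857/5000000 rad ≈ -0.013771 rad

θ(6) = -68857/5000000 rad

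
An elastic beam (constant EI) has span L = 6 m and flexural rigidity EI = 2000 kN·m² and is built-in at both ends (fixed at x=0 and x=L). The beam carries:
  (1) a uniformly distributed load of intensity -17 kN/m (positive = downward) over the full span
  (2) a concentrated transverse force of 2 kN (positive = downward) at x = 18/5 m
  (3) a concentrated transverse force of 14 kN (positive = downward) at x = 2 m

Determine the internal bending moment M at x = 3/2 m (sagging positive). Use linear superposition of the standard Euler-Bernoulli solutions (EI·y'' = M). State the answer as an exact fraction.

M(3/2) = -30239/9000 kN·m

Load 1 — uniform load w=-17 kN/m over full span:
  M_1 = wLx/2 - wL²/12 - wx²/2 = (-17)·6·(3/2)/2 - (-17)·6²/12 - (-17)·(3/2)²/2 = -51/8 kN·m
Load 2 — point force P=2 kN at a=18/5 m (b=L-a=12/5):
  M_2 = Pb²(3a+b)x/L³ - Pab²/L²  [x≤a] = 2·(12/5)²·(3·(18/5)+(12/5))·(3/2)/6³ - 2·(18/5)·(12/5)²/6² = -12/125 kN·m
Load 3 — point force P=14 kN at a=2 m (b=L-a=4):
  M_3 = Pb²(3a+b)x/L³ - Pab²/L²  [x≤a] = 14·4²·(3·2+4)·(3/2)/6³ - 14·2·4²/6² = 28/9 kN·m
Superposition: M = Σ M_i = -30239/9000 kN·m ≈ -3.359889 kN·m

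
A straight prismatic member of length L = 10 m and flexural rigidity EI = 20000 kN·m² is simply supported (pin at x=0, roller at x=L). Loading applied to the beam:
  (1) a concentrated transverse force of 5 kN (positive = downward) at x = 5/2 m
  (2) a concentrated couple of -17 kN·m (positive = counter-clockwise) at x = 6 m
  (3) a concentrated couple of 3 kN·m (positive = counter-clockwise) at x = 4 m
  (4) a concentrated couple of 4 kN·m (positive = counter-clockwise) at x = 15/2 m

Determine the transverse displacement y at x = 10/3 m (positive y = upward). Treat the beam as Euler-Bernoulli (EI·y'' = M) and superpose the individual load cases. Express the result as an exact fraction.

Load 1 — point force P=5 kN at a=5/2 m (b=L-a=15/2):
  y_1 = -Pa(L-x)(2Lx-a²-x²)/(6LEI)  [x>a] = -5·(5/2)·(10-(10/3))·(2·10·(10/3)-(5/2)²-(10/3)²)/(6·10·20000) = -71/20736 m
Load 2 — applied couple M₀=-17 kN·m at a=6 m (b=L-a=4):
  y_2 = (M₀x³/(6L)+C₁x)/EI  [x≤a] with C₁=M₀(3b²-L²)/(6L)=221/15 = ((-17)·(10/3)³/(6·10)+(221/15)·(10/3))/20000 = 391/202500 m
Load 3 — applied couple M₀=3 kN·m at a=4 m (b=L-a=6):
  y_3 = (M₀x³/(6L)+C₁x)/EI  [x≤a] with C₁=M₀(3b²-L²)/(6L)=2/5 = (3·(10/3)³/(6·10)+(2/5)·(10/3))/20000 = 43/270000 m
Load 4 — applied couple M₀=4 kN·m at a=15/2 m (b=L-a=5/2):
  y_4 = (M₀x³/(6L)+C₁x)/EI  [x≤a] with C₁=M₀(3b²-L²)/(6L)=-65/12 = (4·(10/3)³/(6·10)+(-65/12)·(10/3))/20000 = -101/129600 m
Superposition: y = Σ y_i = -3043/1440000 m ≈ -0.002113 m

y(10/3) = -3043/1440000 m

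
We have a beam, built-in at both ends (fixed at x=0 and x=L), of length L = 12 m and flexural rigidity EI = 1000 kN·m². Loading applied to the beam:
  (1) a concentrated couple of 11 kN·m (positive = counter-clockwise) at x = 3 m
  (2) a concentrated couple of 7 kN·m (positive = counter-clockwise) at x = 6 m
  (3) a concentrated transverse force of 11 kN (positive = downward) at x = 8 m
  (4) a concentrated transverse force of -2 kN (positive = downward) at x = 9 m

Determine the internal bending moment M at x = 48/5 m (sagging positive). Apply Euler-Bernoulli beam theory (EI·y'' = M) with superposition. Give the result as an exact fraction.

M(48/5) = -1/16 kN·m

Load 1 — applied couple M₀=11 kN·m at a=3 m (b=L-a=9):
  M_1 = R_Ax - M_A - M₀  [x>a] with R_A=33/32, M_A=-33/16 = (33/32)·(48/5) - (-33/16) - 11 = 77/80 kN·m
Load 2 — applied couple M₀=7 kN·m at a=6 m (b=L-a=6):
  M_2 = R_Ax - M_A - M₀  [x>a] with R_A=7/8, M_A=7/4 = (7/8)·(48/5) - (7/4) - 7 = -7/20 kN·m
Load 3 — point force P=11 kN at a=8 m (b=L-a=4):
  M_3 = Pa²(a+3b)(L-x)/L³ - Pa²b/L²  [x>a] = 11·8²·(8+3·4)·(12-(48/5))/12³ - 11·8²·4/12² = 0 kN·m
Load 4 — point force P=-2 kN at a=9 m (b=L-a=3):
  M_4 = Pa²(a+3b)(L-x)/L³ - Pa²b/L²  [x>a] = (-2)·9²·(9+3·3)·(12-(48/5))/12³ - (-2)·9²·3/12² = -27/40 kN·m
Superposition: M = Σ M_i = -1/16 kN·m ≈ -0.062500 kN·m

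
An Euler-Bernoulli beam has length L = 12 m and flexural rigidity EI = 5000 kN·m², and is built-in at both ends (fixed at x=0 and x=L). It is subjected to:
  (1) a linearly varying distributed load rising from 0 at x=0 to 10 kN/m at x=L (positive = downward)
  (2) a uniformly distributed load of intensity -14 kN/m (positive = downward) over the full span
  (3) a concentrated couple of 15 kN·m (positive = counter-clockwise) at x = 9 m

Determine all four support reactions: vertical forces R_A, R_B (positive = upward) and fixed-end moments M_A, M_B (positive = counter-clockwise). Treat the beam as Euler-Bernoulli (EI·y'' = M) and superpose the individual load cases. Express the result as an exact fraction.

Load 1 — triangular load w₀=10 kN/m (0→w₀ over full span):
  R_A = 3w₀L/20 = 3·10·12/20 = 18 kN
  M_A = w₀L²/30 = 10·12²/30 = 48 kN·m
  R_B = 7w₀L/20 = 7·10·12/20 = 42 kN
  M_B = -w₀L²/20 = -10·12²/20 = -72 kN·m
Load 2 — uniform load w=-14 kN/m over full span:
  R_A = wL/2 = (-14)·12/2 = -84 kN
  M_A = wL²/12 = (-14)·12²/12 = -168 kN·m
  R_B = wL/2 = (-14)·12/2 = -84 kN
  M_B = -wL²/12 = -(-14)·12²/12 = 168 kN·m
Load 3 — applied couple M₀=15 kN·m at a=9 m (b=L-a=3):
  R_A = 6M₀ab/L³ = 6·15·9·3/12³ = 45/32 kN
  M_A = M₀b(2a-b)/L² = 15·3·(2·9-3)/12² = 75/16 kN·m
  R_B = -6M₀ab/L³ = -6·15·9·3/12³ = -45/32 kN
  M_B = M₀a(2b-a)/L² = 15·9·(2·3-9)/12² = -45/16 kN·m
Superposition: R_A = -2067/32 kN, M_A = -1845/16 kN·m, R_B = -1389/32 kN, M_B = 1491/16 kN·m

R_A = -2067/32 kN, M_A = -1845/16 kN·m, R_B = -1389/32 kN, M_B = 1491/16 kN·m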